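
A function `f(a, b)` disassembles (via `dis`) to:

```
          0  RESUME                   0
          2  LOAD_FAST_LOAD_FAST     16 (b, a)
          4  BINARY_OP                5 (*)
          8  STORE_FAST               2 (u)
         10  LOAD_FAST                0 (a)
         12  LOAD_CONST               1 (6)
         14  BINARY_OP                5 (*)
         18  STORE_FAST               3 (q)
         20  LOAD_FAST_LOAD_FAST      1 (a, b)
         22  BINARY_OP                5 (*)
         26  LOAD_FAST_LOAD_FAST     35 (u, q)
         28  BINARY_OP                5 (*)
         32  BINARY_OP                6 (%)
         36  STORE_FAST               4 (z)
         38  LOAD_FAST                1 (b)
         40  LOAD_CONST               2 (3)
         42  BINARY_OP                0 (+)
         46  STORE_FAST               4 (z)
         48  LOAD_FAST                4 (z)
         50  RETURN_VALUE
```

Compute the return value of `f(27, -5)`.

-2

LOAD_FAST_LOAD_FAST b,a → push -5,27. Stack: [-5, 27]
BINARY_OP * → -5 * 27 = -135. Stack: [-135]
STORE_FAST u → u=-135. Stack: []
LOAD_FAST a → push 27. Stack: [27]
LOAD_CONST → push 6. Stack: [27, 6]
BINARY_OP * → 27 * 6 = 162. Stack: [162]
STORE_FAST q → q=162. Stack: []
LOAD_FAST_LOAD_FAST a,b → push 27,-5. Stack: [27, -5]
BINARY_OP * → 27 * -5 = -135. Stack: [-135]
LOAD_FAST_LOAD_FAST u,q → push -135,162. Stack: [-135, -135, 162]
BINARY_OP * → -135 * 162 = -21870. Stack: [-135, -21870]
BINARY_OP % → -135 % -21870 = -135. Stack: [-135]
STORE_FAST z → z=-135. Stack: []
LOAD_FAST b → push -5. Stack: [-5]
LOAD_CONST → push 3. Stack: [-5, 3]
BINARY_OP + → -5 + 3 = -2. Stack: [-2]
STORE_FAST z → z=-2. Stack: []
LOAD_FAST z → push -2. Stack: [-2]
RETURN_VALUE → return -2.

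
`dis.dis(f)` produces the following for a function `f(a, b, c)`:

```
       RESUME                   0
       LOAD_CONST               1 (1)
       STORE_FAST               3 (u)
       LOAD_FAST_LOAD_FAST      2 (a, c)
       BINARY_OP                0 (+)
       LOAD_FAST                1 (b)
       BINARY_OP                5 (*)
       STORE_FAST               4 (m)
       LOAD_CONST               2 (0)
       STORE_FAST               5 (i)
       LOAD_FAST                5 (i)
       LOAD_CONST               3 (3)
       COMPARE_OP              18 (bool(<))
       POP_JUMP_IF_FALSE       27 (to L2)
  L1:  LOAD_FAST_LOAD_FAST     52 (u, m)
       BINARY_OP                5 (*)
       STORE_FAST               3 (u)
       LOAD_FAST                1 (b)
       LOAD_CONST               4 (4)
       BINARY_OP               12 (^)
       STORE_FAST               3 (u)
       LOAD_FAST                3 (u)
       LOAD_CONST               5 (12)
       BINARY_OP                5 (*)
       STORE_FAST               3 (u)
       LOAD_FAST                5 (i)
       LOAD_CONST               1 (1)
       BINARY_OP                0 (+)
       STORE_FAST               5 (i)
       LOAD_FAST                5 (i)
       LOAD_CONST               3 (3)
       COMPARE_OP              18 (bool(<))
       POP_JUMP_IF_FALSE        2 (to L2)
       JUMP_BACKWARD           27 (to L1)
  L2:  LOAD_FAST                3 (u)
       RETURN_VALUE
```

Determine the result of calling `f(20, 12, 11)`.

96

LOAD_CONST → push 1
STORE_FAST u → u=1
LOAD_FAST_LOAD_FAST a,c → push 20,11
BINARY_OP + → 20 + 11 = 31
LOAD_FAST b → push 12
BINARY_OP * → 31 * 12 = 372
STORE_FAST m → m=372
LOAD_CONST → push 0
STORE_FAST i → i=0
LOAD_FAST i → push 0
LOAD_CONST → push 3
COMPARE_OP bool(<) → 0 vs 3 = True
POP_JUMP_IF_FALSE → pop True; no jump
LOAD_FAST_LOAD_FAST u,m → push 1,372
BINARY_OP * → 1 * 372 = 372
STORE_FAST u → u=372
LOAD_FAST b → push 12
LOAD_CONST → push 4
BINARY_OP ^ → 12 ^ 4 = 8
STORE_FAST u → u=8
LOAD_FAST u → push 8
LOAD_CONST → push 12
BINARY_OP * → 8 * 12 = 96
STORE_FAST u → u=96
LOAD_FAST i → push 0
LOAD_CONST → push 1
BINARY_OP + → 0 + 1 = 1
STORE_FAST i → i=1
LOAD_FAST i → push 1
LOAD_CONST → push 3
COMPARE_OP bool(<) → 1 vs 3 = True
POP_JUMP_IF_FALSE → pop True; no jump
LOAD_FAST_LOAD_FAST u,m → push 96,372
BINARY_OP * → 96 * 372 = 35712
STORE_FAST u → u=35712
LOAD_FAST b → push 12
LOAD_CONST → push 4
BINARY_OP ^ → 12 ^ 4 = 8
STORE_FAST u → u=8
LOAD_FAST u → push 8
LOAD_CONST → push 12
BINARY_OP * → 8 * 12 = 96
STORE_FAST u → u=96
LOAD_FAST i → push 1
LOAD_CONST → push 1
BINARY_OP + → 1 + 1 = 2
STORE_FAST i → i=2
LOAD_FAST i → push 2
LOAD_CONST → push 3
COMPARE_OP bool(<) → 2 vs 3 = True
POP_JUMP_IF_FALSE → pop True; no jump
LOAD_FAST_LOAD_FAST u,m → push 96,372
BINARY_OP * → 96 * 372 = 35712
STORE_FAST u → u=35712
LOAD_FAST b → push 12
LOAD_CONST → push 4
BINARY_OP ^ → 12 ^ 4 = 8
STORE_FAST u → u=8
LOAD_FAST u → push 8
LOAD_CONST → push 12
BINARY_OP * → 8 * 12 = 96
STORE_FAST u → u=96
LOAD_FAST i → push 2
LOAD_CONST → push 1
BINARY_OP + → 2 + 1 = 3
STORE_FAST i → i=3
LOAD_FAST i → push 3
LOAD_CONST → push 3
COMPARE_OP bool(<) → 3 vs 3 = False
POP_JUMP_IF_FALSE → pop False; jump
LOAD_FAST u → push 96
RETURN_VALUE → return 96.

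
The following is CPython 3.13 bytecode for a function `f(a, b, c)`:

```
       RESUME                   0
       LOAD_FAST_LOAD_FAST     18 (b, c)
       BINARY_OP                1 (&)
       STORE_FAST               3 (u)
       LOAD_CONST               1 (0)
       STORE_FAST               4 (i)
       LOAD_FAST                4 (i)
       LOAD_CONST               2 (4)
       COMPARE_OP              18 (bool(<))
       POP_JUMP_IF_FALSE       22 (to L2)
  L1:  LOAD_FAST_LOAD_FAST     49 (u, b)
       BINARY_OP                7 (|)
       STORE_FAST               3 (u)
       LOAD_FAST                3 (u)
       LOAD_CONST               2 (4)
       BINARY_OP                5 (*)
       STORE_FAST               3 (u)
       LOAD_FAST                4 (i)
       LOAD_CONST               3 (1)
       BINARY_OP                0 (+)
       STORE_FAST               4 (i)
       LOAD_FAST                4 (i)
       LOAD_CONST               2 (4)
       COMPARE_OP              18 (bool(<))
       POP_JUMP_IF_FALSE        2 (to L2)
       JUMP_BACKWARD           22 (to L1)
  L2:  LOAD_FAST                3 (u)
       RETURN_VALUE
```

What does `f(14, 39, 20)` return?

LOAD_FAST_LOAD_FAST b,c → push 39,20
BINARY_OP & → 39 & 20 = 4
STORE_FAST u → u=4
LOAD_CONST → push 0
STORE_FAST i → i=0
LOAD_FAST i → push 0
LOAD_CONST → push 4
COMPARE_OP bool(<) → 0 vs 4 = True
POP_JUMP_IF_FALSE → pop True; no jump
LOAD_FAST_LOAD_FAST u,b → push 4,39
BINARY_OP | → 4 | 39 = 39
STORE_FAST u → u=39
LOAD_FAST u → push 39
LOAD_CONST → push 4
BINARY_OP * → 39 * 4 = 156
STORE_FAST u → u=156
LOAD_FAST i → push 0
LOAD_CONST → push 1
BINARY_OP + → 0 + 1 = 1
STORE_FAST i → i=1
LOAD_FAST i → push 1
LOAD_CONST → push 4
COMPARE_OP bool(<) → 1 vs 4 = True
POP_JUMP_IF_FALSE → pop True; no jump
LOAD_FAST_LOAD_FAST u,b → push 156,39
BINARY_OP | → 156 | 39 = 191
STORE_FAST u → u=191
LOAD_FAST u → push 191
LOAD_CONST → push 4
BINARY_OP * → 191 * 4 = 764
STORE_FAST u → u=764
LOAD_FAST i → push 1
LOAD_CONST → push 1
BINARY_OP + → 1 + 1 = 2
STORE_FAST i → i=2
LOAD_FAST i → push 2
LOAD_CONST → push 4
COMPARE_OP bool(<) → 2 vs 4 = True
POP_JUMP_IF_FALSE → pop True; no jump
LOAD_FAST_LOAD_FAST u,b → push 764,39
BINARY_OP | → 764 | 39 = 767
STORE_FAST u → u=767
LOAD_FAST u → push 767
LOAD_CONST → push 4
BINARY_OP * → 767 * 4 = 3068
STORE_FAST u → u=3068
LOAD_FAST i → push 2
LOAD_CONST → push 1
BINARY_OP + → 2 + 1 = 3
STORE_FAST i → i=3
LOAD_FAST i → push 3
LOAD_CONST → push 4
COMPARE_OP bool(<) → 3 vs 4 = True
POP_JUMP_IF_FALSE → pop True; no jump
LOAD_FAST_LOAD_FAST u,b → push 3068,39
BINARY_OP | → 3068 | 39 = 3071
STORE_FAST u → u=3071
LOAD_FAST u → push 3071
LOAD_CONST → push 4
BINARY_OP * → 3071 * 4 = 12284
STORE_FAST u → u=12284
LOAD_FAST i → push 3
LOAD_CONST → push 1
BINARY_OP + → 3 + 1 = 4
STORE_FAST i → i=4
LOAD_FAST i → push 4
LOAD_CONST → push 4
COMPARE_OP bool(<) → 4 vs 4 = False
POP_JUMP_IF_FALSE → pop False; jump
LOAD_FAST u → push 12284
RETURN_VALUE → return 12284.

12284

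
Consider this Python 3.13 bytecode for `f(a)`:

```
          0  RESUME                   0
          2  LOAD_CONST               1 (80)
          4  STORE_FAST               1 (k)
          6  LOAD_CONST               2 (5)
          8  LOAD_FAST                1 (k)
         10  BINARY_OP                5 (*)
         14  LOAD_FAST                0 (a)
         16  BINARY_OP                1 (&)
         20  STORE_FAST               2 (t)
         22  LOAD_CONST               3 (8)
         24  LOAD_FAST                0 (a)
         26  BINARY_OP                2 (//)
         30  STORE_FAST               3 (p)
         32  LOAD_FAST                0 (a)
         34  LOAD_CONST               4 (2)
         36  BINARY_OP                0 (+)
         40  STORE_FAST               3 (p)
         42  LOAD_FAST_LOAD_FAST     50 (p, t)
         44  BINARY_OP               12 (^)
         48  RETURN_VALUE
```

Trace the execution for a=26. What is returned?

LOAD_CONST → push 80. Stack: [80]
STORE_FAST k → k=80. Stack: []
LOAD_CONST → push 5. Stack: [5]
LOAD_FAST k → push 80. Stack: [5, 80]
BINARY_OP * → 5 * 80 = 400. Stack: [400]
LOAD_FAST a → push 26. Stack: [400, 26]
BINARY_OP & → 400 & 26 = 16. Stack: [16]
STORE_FAST t → t=16. Stack: []
LOAD_CONST → push 8. Stack: [8]
LOAD_FAST a → push 26. Stack: [8, 26]
BINARY_OP // → 8 // 26 = 0. Stack: [0]
STORE_FAST p → p=0. Stack: []
LOAD_FAST a → push 26. Stack: [26]
LOAD_CONST → push 2. Stack: [26, 2]
BINARY_OP + → 26 + 2 = 28. Stack: [28]
STORE_FAST p → p=28. Stack: []
LOAD_FAST_LOAD_FAST p,t → push 28,16. Stack: [28, 16]
BINARY_OP ^ → 28 ^ 16 = 12. Stack: [12]
RETURN_VALUE → return 12.

12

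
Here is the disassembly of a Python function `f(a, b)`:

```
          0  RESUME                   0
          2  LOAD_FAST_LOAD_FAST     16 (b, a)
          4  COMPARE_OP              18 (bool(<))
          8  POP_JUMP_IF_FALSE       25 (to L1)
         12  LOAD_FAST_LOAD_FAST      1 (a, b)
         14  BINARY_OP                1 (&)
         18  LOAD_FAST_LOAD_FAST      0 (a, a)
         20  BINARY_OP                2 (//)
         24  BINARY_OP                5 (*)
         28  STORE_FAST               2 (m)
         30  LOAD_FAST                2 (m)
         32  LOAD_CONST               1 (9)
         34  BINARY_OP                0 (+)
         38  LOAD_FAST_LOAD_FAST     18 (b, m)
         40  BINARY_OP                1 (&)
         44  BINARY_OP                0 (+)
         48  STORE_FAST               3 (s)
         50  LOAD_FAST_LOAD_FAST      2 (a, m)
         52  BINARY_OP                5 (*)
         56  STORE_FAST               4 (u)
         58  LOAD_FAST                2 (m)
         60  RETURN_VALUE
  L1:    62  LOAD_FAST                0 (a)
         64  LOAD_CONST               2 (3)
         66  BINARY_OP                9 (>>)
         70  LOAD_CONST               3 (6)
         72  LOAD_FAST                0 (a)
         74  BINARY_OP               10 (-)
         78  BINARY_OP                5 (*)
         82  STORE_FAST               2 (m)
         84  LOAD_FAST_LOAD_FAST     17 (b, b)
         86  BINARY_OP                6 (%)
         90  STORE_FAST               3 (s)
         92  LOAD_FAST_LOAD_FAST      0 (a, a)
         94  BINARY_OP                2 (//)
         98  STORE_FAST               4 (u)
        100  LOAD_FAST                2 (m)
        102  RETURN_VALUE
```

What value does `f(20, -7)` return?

LOAD_FAST_LOAD_FAST b,a → push -7,20. Stack: [-7, 20]
COMPARE_OP bool(<) → -7 vs 20 = True. Stack: [True]
POP_JUMP_IF_FALSE → pop True; no jump. Stack: []
LOAD_FAST_LOAD_FAST a,b → push 20,-7. Stack: [20, -7]
BINARY_OP & → 20 & -7 = 16. Stack: [16]
LOAD_FAST_LOAD_FAST a,a → push 20,20. Stack: [16, 20, 20]
BINARY_OP // → 20 // 20 = 1. Stack: [16, 1]
BINARY_OP * → 16 * 1 = 16. Stack: [16]
STORE_FAST m → m=16. Stack: []
LOAD_FAST m → push 16. Stack: [16]
LOAD_CONST → push 9. Stack: [16, 9]
BINARY_OP + → 16 + 9 = 25. Stack: [25]
LOAD_FAST_LOAD_FAST b,m → push -7,16. Stack: [25, -7, 16]
BINARY_OP & → -7 & 16 = 16. Stack: [25, 16]
BINARY_OP + → 25 + 16 = 41. Stack: [41]
STORE_FAST s → s=41. Stack: []
LOAD_FAST_LOAD_FAST a,m → push 20,16. Stack: [20, 16]
BINARY_OP * → 20 * 16 = 320. Stack: [320]
STORE_FAST u → u=320. Stack: []
LOAD_FAST m → push 16. Stack: [16]
RETURN_VALUE → return 16.

16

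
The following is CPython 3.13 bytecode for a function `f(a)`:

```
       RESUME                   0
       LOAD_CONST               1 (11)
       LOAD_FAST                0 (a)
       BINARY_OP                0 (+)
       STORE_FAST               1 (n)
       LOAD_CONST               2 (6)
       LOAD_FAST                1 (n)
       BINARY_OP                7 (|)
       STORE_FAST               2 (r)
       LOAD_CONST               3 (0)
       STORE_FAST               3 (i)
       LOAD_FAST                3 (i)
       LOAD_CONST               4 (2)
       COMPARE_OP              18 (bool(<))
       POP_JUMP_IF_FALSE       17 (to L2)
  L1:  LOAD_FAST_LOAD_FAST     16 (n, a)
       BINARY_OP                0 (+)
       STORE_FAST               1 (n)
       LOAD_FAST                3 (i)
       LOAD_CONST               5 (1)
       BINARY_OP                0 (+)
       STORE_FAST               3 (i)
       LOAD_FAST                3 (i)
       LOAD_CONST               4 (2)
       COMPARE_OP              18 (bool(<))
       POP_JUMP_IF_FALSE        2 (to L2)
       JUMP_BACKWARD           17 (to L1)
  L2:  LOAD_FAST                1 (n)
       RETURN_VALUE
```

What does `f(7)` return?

LOAD_CONST → push 11. Stack: [11]
LOAD_FAST a → push 7. Stack: [11, 7]
BINARY_OP + → 11 + 7 = 18. Stack: [18]
STORE_FAST n → n=18. Stack: []
LOAD_CONST → push 6. Stack: [6]
LOAD_FAST n → push 18. Stack: [6, 18]
BINARY_OP | → 6 | 18 = 22. Stack: [22]
STORE_FAST r → r=22. Stack: []
LOAD_CONST → push 0. Stack: [0]
STORE_FAST i → i=0. Stack: []
LOAD_FAST i → push 0. Stack: [0]
LOAD_CONST → push 2. Stack: [0, 2]
COMPARE_OP bool(<) → 0 vs 2 = True. Stack: [True]
POP_JUMP_IF_FALSE → pop True; no jump. Stack: []
LOAD_FAST_LOAD_FAST n,a → push 18,7. Stack: [18, 7]
BINARY_OP + → 18 + 7 = 25. Stack: [25]
STORE_FAST n → n=25. Stack: []
LOAD_FAST i → push 0. Stack: [0]
LOAD_CONST → push 1. Stack: [0, 1]
BINARY_OP + → 0 + 1 = 1. Stack: [1]
STORE_FAST i → i=1. Stack: []
LOAD_FAST i → push 1. Stack: [1]
LOAD_CONST → push 2. Stack: [1, 2]
COMPARE_OP bool(<) → 1 vs 2 = True. Stack: [True]
POP_JUMP_IF_FALSE → pop True; no jump. Stack: []
LOAD_FAST_LOAD_FAST n,a → push 25,7. Stack: [25, 7]
BINARY_OP + → 25 + 7 = 32. Stack: [32]
STORE_FAST n → n=32. Stack: []
LOAD_FAST i → push 1. Stack: [1]
LOAD_CONST → push 1. Stack: [1, 1]
BINARY_OP + → 1 + 1 = 2. Stack: [2]
STORE_FAST i → i=2. Stack: []
LOAD_FAST i → push 2. Stack: [2]
LOAD_CONST → push 2. Stack: [2, 2]
COMPARE_OP bool(<) → 2 vs 2 = False. Stack: [False]
POP_JUMP_IF_FALSE → pop False; jump. Stack: []
LOAD_FAST n → push 32. Stack: [32]
RETURN_VALUE → return 32.

32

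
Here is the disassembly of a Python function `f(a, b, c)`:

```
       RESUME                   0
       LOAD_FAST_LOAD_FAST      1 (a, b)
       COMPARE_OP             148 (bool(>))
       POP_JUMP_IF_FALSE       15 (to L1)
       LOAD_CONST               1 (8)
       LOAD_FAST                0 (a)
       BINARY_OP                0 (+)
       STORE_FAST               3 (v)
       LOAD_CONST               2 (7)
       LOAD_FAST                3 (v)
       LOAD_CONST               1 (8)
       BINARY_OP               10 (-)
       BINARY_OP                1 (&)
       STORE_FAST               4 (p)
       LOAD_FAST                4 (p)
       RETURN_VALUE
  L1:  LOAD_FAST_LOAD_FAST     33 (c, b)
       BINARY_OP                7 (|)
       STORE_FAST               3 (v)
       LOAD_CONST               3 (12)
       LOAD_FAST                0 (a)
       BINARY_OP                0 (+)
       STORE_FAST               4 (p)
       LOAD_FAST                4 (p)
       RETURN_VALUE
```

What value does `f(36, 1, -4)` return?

LOAD_FAST_LOAD_FAST a,b → push 36,1. Stack: [36, 1]
COMPARE_OP bool(>) → 36 vs 1 = True. Stack: [True]
POP_JUMP_IF_FALSE → pop True; no jump. Stack: []
LOAD_CONST → push 8. Stack: [8]
LOAD_FAST a → push 36. Stack: [8, 36]
BINARY_OP + → 8 + 36 = 44. Stack: [44]
STORE_FAST v → v=44. Stack: []
LOAD_CONST → push 7. Stack: [7]
LOAD_FAST v → push 44. Stack: [7, 44]
LOAD_CONST → push 8. Stack: [7, 44, 8]
BINARY_OP - → 44 - 8 = 36. Stack: [7, 36]
BINARY_OP & → 7 & 36 = 4. Stack: [4]
STORE_FAST p → p=4. Stack: []
LOAD_FAST p → push 4. Stack: [4]
RETURN_VALUE → return 4.

4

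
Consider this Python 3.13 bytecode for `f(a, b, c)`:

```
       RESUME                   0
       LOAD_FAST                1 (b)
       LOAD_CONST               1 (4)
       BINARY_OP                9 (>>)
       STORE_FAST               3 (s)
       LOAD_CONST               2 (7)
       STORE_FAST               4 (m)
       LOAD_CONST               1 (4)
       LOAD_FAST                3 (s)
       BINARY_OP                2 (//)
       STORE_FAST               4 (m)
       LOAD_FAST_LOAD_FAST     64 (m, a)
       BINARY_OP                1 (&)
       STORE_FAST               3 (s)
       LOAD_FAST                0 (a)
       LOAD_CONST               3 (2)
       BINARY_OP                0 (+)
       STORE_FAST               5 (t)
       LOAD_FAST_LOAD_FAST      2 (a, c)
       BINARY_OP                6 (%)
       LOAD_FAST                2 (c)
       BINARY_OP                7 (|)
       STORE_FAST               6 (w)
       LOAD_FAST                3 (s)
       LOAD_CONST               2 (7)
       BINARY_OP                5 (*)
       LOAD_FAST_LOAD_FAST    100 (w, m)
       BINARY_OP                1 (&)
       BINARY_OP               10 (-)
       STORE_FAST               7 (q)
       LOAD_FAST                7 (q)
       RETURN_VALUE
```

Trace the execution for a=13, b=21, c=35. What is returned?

24

LOAD_FAST b → push 21. Stack: [21]
LOAD_CONST → push 4. Stack: [21, 4]
BINARY_OP >> → 21 >> 4 = 1. Stack: [1]
STORE_FAST s → s=1. Stack: []
LOAD_CONST → push 7. Stack: [7]
STORE_FAST m → m=7. Stack: []
LOAD_CONST → push 4. Stack: [4]
LOAD_FAST s → push 1. Stack: [4, 1]
BINARY_OP // → 4 // 1 = 4. Stack: [4]
STORE_FAST m → m=4. Stack: []
LOAD_FAST_LOAD_FAST m,a → push 4,13. Stack: [4, 13]
BINARY_OP & → 4 & 13 = 4. Stack: [4]
STORE_FAST s → s=4. Stack: []
LOAD_FAST a → push 13. Stack: [13]
LOAD_CONST → push 2. Stack: [13, 2]
BINARY_OP + → 13 + 2 = 15. Stack: [15]
STORE_FAST t → t=15. Stack: []
LOAD_FAST_LOAD_FAST a,c → push 13,35. Stack: [13, 35]
BINARY_OP % → 13 % 35 = 13. Stack: [13]
LOAD_FAST c → push 35. Stack: [13, 35]
BINARY_OP | → 13 | 35 = 47. Stack: [47]
STORE_FAST w → w=47. Stack: []
LOAD_FAST s → push 4. Stack: [4]
LOAD_CONST → push 7. Stack: [4, 7]
BINARY_OP * → 4 * 7 = 28. Stack: [28]
LOAD_FAST_LOAD_FAST w,m → push 47,4. Stack: [28, 47, 4]
BINARY_OP & → 47 & 4 = 4. Stack: [28, 4]
BINARY_OP - → 28 - 4 = 24. Stack: [24]
STORE_FAST q → q=24. Stack: []
LOAD_FAST q → push 24. Stack: [24]
RETURN_VALUE → return 24.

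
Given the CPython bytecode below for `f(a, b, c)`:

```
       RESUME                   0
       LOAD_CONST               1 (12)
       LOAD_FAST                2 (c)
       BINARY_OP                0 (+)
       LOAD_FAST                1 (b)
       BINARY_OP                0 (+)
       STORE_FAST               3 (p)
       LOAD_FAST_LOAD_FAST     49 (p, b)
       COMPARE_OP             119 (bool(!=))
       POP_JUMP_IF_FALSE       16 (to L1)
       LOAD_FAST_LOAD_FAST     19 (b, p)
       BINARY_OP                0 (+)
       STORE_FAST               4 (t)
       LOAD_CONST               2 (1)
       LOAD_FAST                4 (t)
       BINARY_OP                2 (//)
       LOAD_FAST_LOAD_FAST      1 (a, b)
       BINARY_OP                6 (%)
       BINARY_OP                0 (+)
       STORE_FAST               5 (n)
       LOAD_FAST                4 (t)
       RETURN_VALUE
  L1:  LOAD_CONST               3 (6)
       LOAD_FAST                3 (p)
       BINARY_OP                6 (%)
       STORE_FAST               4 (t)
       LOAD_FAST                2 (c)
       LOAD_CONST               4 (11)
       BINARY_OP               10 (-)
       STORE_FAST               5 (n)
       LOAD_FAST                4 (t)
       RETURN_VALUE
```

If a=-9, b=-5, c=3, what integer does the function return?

LOAD_CONST → push 12. Stack: [12]
LOAD_FAST c → push 3. Stack: [12, 3]
BINARY_OP + → 12 + 3 = 15. Stack: [15]
LOAD_FAST b → push -5. Stack: [15, -5]
BINARY_OP + → 15 + -5 = 10. Stack: [10]
STORE_FAST p → p=10. Stack: []
LOAD_FAST_LOAD_FAST p,b → push 10,-5. Stack: [10, -5]
COMPARE_OP bool(!=) → 10 vs -5 = True. Stack: [True]
POP_JUMP_IF_FALSE → pop True; no jump. Stack: []
LOAD_FAST_LOAD_FAST b,p → push -5,10. Stack: [-5, 10]
BINARY_OP + → -5 + 10 = 5. Stack: [5]
STORE_FAST t → t=5. Stack: []
LOAD_CONST → push 1. Stack: [1]
LOAD_FAST t → push 5. Stack: [1, 5]
BINARY_OP // → 1 // 5 = 0. Stack: [0]
LOAD_FAST_LOAD_FAST a,b → push -9,-5. Stack: [0, -9, -5]
BINARY_OP % → -9 % -5 = -4. Stack: [0, -4]
BINARY_OP + → 0 + -4 = -4. Stack: [-4]
STORE_FAST n → n=-4. Stack: []
LOAD_FAST t → push 5. Stack: [5]
RETURN_VALUE → return 5.

5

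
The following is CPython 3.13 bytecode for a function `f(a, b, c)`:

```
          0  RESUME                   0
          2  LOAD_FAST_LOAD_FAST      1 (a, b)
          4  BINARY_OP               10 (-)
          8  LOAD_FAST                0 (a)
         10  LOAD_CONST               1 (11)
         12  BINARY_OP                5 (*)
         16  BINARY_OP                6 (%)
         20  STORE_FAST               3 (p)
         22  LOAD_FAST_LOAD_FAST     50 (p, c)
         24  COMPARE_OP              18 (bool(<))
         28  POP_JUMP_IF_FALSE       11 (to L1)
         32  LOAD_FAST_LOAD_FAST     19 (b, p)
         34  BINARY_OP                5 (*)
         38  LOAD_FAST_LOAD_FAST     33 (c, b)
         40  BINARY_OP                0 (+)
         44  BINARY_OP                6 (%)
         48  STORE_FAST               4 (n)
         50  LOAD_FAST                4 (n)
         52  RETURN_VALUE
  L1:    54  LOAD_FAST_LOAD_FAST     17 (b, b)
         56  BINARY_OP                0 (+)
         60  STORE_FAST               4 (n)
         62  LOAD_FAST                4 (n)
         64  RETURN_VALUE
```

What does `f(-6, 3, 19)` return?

LOAD_FAST_LOAD_FAST a,b → push -6,3. Stack: [-6, 3]
BINARY_OP - → -6 - 3 = -9. Stack: [-9]
LOAD_FAST a → push -6. Stack: [-9, -6]
LOAD_CONST → push 11. Stack: [-9, -6, 11]
BINARY_OP * → -6 * 11 = -66. Stack: [-9, -66]
BINARY_OP % → -9 % -66 = -9. Stack: [-9]
STORE_FAST p → p=-9. Stack: []
LOAD_FAST_LOAD_FAST p,c → push -9,19. Stack: [-9, 19]
COMPARE_OP bool(<) → -9 vs 19 = True. Stack: [True]
POP_JUMP_IF_FALSE → pop True; no jump. Stack: []
LOAD_FAST_LOAD_FAST b,p → push 3,-9. Stack: [3, -9]
BINARY_OP * → 3 * -9 = -27. Stack: [-27]
LOAD_FAST_LOAD_FAST c,b → push 19,3. Stack: [-27, 19, 3]
BINARY_OP + → 19 + 3 = 22. Stack: [-27, 22]
BINARY_OP % → -27 % 22 = 17. Stack: [17]
STORE_FAST n → n=17. Stack: []
LOAD_FAST n → push 17. Stack: [17]
RETURN_VALUE → return 17.

17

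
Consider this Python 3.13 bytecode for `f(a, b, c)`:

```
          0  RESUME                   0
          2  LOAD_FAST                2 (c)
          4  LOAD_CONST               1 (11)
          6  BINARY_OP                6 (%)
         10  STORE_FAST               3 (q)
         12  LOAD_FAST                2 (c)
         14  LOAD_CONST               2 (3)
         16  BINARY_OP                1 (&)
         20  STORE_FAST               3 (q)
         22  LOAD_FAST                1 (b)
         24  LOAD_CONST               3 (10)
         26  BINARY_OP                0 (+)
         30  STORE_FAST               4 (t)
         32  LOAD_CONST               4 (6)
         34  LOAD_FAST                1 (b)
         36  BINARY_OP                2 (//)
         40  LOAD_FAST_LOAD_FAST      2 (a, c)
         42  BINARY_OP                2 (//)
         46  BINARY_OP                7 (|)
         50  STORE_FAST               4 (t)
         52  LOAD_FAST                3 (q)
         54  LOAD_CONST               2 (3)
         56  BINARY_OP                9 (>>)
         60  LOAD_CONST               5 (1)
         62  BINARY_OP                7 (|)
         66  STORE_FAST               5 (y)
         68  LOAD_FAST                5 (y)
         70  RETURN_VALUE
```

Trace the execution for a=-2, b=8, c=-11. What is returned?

LOAD_FAST c → push -11. Stack: [-11]
LOAD_CONST → push 11. Stack: [-11, 11]
BINARY_OP % → -11 % 11 = 0. Stack: [0]
STORE_FAST q → q=0. Stack: []
LOAD_FAST c → push -11. Stack: [-11]
LOAD_CONST → push 3. Stack: [-11, 3]
BINARY_OP & → -11 & 3 = 1. Stack: [1]
STORE_FAST q → q=1. Stack: []
LOAD_FAST b → push 8. Stack: [8]
LOAD_CONST → push 10. Stack: [8, 10]
BINARY_OP + → 8 + 10 = 18. Stack: [18]
STORE_FAST t → t=18. Stack: []
LOAD_CONST → push 6. Stack: [6]
LOAD_FAST b → push 8. Stack: [6, 8]
BINARY_OP // → 6 // 8 = 0. Stack: [0]
LOAD_FAST_LOAD_FAST a,c → push -2,-11. Stack: [0, -2, -11]
BINARY_OP // → -2 // -11 = 0. Stack: [0, 0]
BINARY_OP | → 0 | 0 = 0. Stack: [0]
STORE_FAST t → t=0. Stack: []
LOAD_FAST q → push 1. Stack: [1]
LOAD_CONST → push 3. Stack: [1, 3]
BINARY_OP >> → 1 >> 3 = 0. Stack: [0]
LOAD_CONST → push 1. Stack: [0, 1]
BINARY_OP | → 0 | 1 = 1. Stack: [1]
STORE_FAST y → y=1. Stack: []
LOAD_FAST y → push 1. Stack: [1]
RETURN_VALUE → return 1.

1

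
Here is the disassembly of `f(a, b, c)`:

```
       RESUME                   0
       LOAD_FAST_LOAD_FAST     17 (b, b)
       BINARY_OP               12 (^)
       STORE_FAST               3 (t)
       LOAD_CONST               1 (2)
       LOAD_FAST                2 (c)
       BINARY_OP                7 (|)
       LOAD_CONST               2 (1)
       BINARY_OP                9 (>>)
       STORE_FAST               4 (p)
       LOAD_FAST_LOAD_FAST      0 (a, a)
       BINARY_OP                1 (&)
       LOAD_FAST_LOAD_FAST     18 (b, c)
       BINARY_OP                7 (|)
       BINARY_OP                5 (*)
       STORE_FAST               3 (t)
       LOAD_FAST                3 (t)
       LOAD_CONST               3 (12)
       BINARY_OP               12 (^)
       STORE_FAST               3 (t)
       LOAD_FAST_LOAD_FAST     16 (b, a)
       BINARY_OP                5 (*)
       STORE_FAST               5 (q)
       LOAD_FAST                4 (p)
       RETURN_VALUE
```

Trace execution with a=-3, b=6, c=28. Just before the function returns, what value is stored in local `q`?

LOAD_FAST_LOAD_FAST b,b → push 6,6. Stack: [6, 6]
BINARY_OP ^ → 6 ^ 6 = 0. Stack: [0]
STORE_FAST t → t=0. Stack: []
LOAD_CONST → push 2. Stack: [2]
LOAD_FAST c → push 28. Stack: [2, 28]
BINARY_OP | → 2 | 28 = 30. Stack: [30]
LOAD_CONST → push 1. Stack: [30, 1]
BINARY_OP >> → 30 >> 1 = 15. Stack: [15]
STORE_FAST p → p=15. Stack: []
LOAD_FAST_LOAD_FAST a,a → push -3,-3. Stack: [-3, -3]
BINARY_OP & → -3 & -3 = -3. Stack: [-3]
LOAD_FAST_LOAD_FAST b,c → push 6,28. Stack: [-3, 6, 28]
BINARY_OP | → 6 | 28 = 30. Stack: [-3, 30]
BINARY_OP * → -3 * 30 = -90. Stack: [-90]
STORE_FAST t → t=-90. Stack: []
LOAD_FAST t → push -90. Stack: [-90]
LOAD_CONST → push 12. Stack: [-90, 12]
BINARY_OP ^ → -90 ^ 12 = -86. Stack: [-86]
STORE_FAST t → t=-86. Stack: []
LOAD_FAST_LOAD_FAST b,a → push 6,-3. Stack: [6, -3]
BINARY_OP * → 6 * -3 = -18. Stack: [-18]
STORE_FAST q → q=-18. Stack: []
LOAD_FAST p → push 15. Stack: [15]
RETURN_VALUE → return 15.

-18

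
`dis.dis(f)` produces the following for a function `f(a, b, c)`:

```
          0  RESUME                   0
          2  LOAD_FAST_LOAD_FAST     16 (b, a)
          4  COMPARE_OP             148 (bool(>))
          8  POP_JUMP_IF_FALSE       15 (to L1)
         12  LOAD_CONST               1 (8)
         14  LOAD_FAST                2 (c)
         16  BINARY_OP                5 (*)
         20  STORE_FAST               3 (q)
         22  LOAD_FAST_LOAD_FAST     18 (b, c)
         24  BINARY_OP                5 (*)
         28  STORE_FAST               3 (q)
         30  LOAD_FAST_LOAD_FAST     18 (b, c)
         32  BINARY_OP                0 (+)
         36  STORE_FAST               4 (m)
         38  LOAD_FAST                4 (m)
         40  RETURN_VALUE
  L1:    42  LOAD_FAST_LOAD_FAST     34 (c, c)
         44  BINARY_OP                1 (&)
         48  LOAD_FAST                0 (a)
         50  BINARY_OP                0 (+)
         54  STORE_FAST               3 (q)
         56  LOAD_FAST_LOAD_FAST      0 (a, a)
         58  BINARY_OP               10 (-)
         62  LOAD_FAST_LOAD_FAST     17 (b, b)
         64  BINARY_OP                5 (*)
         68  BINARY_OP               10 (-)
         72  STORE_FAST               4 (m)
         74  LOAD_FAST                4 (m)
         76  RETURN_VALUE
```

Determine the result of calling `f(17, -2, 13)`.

LOAD_FAST_LOAD_FAST b,a → push -2,17. Stack: [-2, 17]
COMPARE_OP bool(>) → -2 vs 17 = False. Stack: [False]
POP_JUMP_IF_FALSE → pop False; jump. Stack: []
LOAD_FAST_LOAD_FAST c,c → push 13,13. Stack: [13, 13]
BINARY_OP & → 13 & 13 = 13. Stack: [13]
LOAD_FAST a → push 17. Stack: [13, 17]
BINARY_OP + → 13 + 17 = 30. Stack: [30]
STORE_FAST q → q=30. Stack: []
LOAD_FAST_LOAD_FAST a,a → push 17,17. Stack: [17, 17]
BINARY_OP - → 17 - 17 = 0. Stack: [0]
LOAD_FAST_LOAD_FAST b,b → push -2,-2. Stack: [0, -2, -2]
BINARY_OP * → -2 * -2 = 4. Stack: [0, 4]
BINARY_OP - → 0 - 4 = -4. Stack: [-4]
STORE_FAST m → m=-4. Stack: []
LOAD_FAST m → push -4. Stack: [-4]
RETURN_VALUE → return -4.

-4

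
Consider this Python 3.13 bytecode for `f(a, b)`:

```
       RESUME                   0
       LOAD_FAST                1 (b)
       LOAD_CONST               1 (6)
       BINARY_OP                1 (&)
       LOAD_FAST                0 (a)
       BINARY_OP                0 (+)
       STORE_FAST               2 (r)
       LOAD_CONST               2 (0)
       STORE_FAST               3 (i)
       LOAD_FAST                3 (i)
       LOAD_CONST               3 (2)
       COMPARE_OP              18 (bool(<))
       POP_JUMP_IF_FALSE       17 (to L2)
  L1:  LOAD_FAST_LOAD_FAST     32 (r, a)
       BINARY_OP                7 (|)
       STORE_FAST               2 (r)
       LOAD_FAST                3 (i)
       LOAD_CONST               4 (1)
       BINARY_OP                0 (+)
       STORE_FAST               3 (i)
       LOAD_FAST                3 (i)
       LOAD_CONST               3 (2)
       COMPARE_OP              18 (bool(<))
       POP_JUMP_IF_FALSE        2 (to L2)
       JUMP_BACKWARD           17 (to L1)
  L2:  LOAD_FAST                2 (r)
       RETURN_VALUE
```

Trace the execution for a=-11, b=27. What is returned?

LOAD_FAST b → push 27. Stack: [27]
LOAD_CONST → push 6. Stack: [27, 6]
BINARY_OP & → 27 & 6 = 2. Stack: [2]
LOAD_FAST a → push -11. Stack: [2, -11]
BINARY_OP + → 2 + -11 = -9. Stack: [-9]
STORE_FAST r → r=-9. Stack: []
LOAD_CONST → push 0. Stack: [0]
STORE_FAST i → i=0. Stack: []
LOAD_FAST i → push 0. Stack: [0]
LOAD_CONST → push 2. Stack: [0, 2]
COMPARE_OP bool(<) → 0 vs 2 = True. Stack: [True]
POP_JUMP_IF_FALSE → pop True; no jump. Stack: []
LOAD_FAST_LOAD_FAST r,a → push -9,-11. Stack: [-9, -11]
BINARY_OP | → -9 | -11 = -9. Stack: [-9]
STORE_FAST r → r=-9. Stack: []
LOAD_FAST i → push 0. Stack: [0]
LOAD_CONST → push 1. Stack: [0, 1]
BINARY_OP + → 0 + 1 = 1. Stack: [1]
STORE_FAST i → i=1. Stack: []
LOAD_FAST i → push 1. Stack: [1]
LOAD_CONST → push 2. Stack: [1, 2]
COMPARE_OP bool(<) → 1 vs 2 = True. Stack: [True]
POP_JUMP_IF_FALSE → pop True; no jump. Stack: []
LOAD_FAST_LOAD_FAST r,a → push -9,-11. Stack: [-9, -11]
BINARY_OP | → -9 | -11 = -9. Stack: [-9]
STORE_FAST r → r=-9. Stack: []
LOAD_FAST i → push 1. Stack: [1]
LOAD_CONST → push 1. Stack: [1, 1]
BINARY_OP + → 1 + 1 = 2. Stack: [2]
STORE_FAST i → i=2. Stack: []
LOAD_FAST i → push 2. Stack: [2]
LOAD_CONST → push 2. Stack: [2, 2]
COMPARE_OP bool(<) → 2 vs 2 = False. Stack: [False]
POP_JUMP_IF_FALSE → pop False; jump. Stack: []
LOAD_FAST r → push -9. Stack: [-9]
RETURN_VALUE → return -9.

-9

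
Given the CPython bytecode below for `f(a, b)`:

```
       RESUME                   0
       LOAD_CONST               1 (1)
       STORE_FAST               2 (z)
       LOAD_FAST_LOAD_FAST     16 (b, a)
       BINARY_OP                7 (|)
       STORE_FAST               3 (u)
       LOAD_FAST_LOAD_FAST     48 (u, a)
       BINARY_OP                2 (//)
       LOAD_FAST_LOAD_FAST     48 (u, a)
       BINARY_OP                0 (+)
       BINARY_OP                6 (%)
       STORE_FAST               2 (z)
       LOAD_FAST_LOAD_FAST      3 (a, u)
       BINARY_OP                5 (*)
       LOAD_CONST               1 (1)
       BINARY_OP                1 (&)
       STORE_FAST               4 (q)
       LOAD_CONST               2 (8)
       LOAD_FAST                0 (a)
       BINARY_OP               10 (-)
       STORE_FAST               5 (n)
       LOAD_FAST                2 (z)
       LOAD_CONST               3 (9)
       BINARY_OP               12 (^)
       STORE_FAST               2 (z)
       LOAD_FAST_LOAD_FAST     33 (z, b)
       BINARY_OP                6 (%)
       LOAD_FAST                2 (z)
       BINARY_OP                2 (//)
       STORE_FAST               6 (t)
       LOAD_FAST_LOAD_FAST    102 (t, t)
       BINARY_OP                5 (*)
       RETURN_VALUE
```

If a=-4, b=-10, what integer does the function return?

1

LOAD_CONST → push 1. Stack: [1]
STORE_FAST z → z=1. Stack: []
LOAD_FAST_LOAD_FAST b,a → push -10,-4. Stack: [-10, -4]
BINARY_OP | → -10 | -4 = -2. Stack: [-2]
STORE_FAST u → u=-2. Stack: []
LOAD_FAST_LOAD_FAST u,a → push -2,-4. Stack: [-2, -4]
BINARY_OP // → -2 // -4 = 0. Stack: [0]
LOAD_FAST_LOAD_FAST u,a → push -2,-4. Stack: [0, -2, -4]
BINARY_OP + → -2 + -4 = -6. Stack: [0, -6]
BINARY_OP % → 0 % -6 = 0. Stack: [0]
STORE_FAST z → z=0. Stack: []
LOAD_FAST_LOAD_FAST a,u → push -4,-2. Stack: [-4, -2]
BINARY_OP * → -4 * -2 = 8. Stack: [8]
LOAD_CONST → push 1. Stack: [8, 1]
BINARY_OP & → 8 & 1 = 0. Stack: [0]
STORE_FAST q → q=0. Stack: []
LOAD_CONST → push 8. Stack: [8]
LOAD_FAST a → push -4. Stack: [8, -4]
BINARY_OP - → 8 - -4 = 12. Stack: [12]
STORE_FAST n → n=12. Stack: []
LOAD_FAST z → push 0. Stack: [0]
LOAD_CONST → push 9. Stack: [0, 9]
BINARY_OP ^ → 0 ^ 9 = 9. Stack: [9]
STORE_FAST z → z=9. Stack: []
LOAD_FAST_LOAD_FAST z,b → push 9,-10. Stack: [9, -10]
BINARY_OP % → 9 % -10 = -1. Stack: [-1]
LOAD_FAST z → push 9. Stack: [-1, 9]
BINARY_OP // → -1 // 9 = -1. Stack: [-1]
STORE_FAST t → t=-1. Stack: []
LOAD_FAST_LOAD_FAST t,t → push -1,-1. Stack: [-1, -1]
BINARY_OP * → -1 * -1 = 1. Stack: [1]
RETURN_VALUE → return 1.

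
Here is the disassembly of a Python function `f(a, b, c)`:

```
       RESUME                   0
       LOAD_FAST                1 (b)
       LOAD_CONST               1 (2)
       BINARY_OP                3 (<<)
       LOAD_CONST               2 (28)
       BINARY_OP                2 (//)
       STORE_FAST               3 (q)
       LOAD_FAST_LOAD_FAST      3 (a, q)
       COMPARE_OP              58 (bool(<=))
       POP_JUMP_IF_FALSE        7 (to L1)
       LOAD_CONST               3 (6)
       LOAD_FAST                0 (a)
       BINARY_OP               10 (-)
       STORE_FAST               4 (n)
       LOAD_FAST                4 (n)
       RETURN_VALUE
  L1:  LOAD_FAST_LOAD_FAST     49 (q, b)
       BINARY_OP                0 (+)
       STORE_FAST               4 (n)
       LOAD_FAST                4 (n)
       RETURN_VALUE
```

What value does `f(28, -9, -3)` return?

-11

LOAD_FAST b → push -9. Stack: [-9]
LOAD_CONST → push 2. Stack: [-9, 2]
BINARY_OP << → -9 << 2 = -36. Stack: [-36]
LOAD_CONST → push 28. Stack: [-36, 28]
BINARY_OP // → -36 // 28 = -2. Stack: [-2]
STORE_FAST q → q=-2. Stack: []
LOAD_FAST_LOAD_FAST a,q → push 28,-2. Stack: [28, -2]
COMPARE_OP bool(<=) → 28 vs -2 = False. Stack: [False]
POP_JUMP_IF_FALSE → pop False; jump. Stack: []
LOAD_FAST_LOAD_FAST q,b → push -2,-9. Stack: [-2, -9]
BINARY_OP + → -2 + -9 = -11. Stack: [-11]
STORE_FAST n → n=-11. Stack: []
LOAD_FAST n → push -11. Stack: [-11]
RETURN_VALUE → return -11.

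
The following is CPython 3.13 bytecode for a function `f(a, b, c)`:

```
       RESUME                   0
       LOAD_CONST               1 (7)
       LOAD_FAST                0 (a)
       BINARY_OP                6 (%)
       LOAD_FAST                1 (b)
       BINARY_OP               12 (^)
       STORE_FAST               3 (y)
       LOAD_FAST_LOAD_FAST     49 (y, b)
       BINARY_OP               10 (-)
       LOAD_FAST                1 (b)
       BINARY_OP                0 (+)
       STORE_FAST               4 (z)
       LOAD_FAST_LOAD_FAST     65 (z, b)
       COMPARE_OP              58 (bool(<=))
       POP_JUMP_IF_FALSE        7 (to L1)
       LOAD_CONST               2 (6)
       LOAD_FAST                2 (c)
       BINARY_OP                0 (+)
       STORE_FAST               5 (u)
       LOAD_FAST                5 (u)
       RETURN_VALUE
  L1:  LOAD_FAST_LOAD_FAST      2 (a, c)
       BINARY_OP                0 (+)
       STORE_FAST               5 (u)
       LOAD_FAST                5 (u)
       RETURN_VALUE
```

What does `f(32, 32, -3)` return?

29

LOAD_CONST → push 7. Stack: [7]
LOAD_FAST a → push 32. Stack: [7, 32]
BINARY_OP % → 7 % 32 = 7. Stack: [7]
LOAD_FAST b → push 32. Stack: [7, 32]
BINARY_OP ^ → 7 ^ 32 = 39. Stack: [39]
STORE_FAST y → y=39. Stack: []
LOAD_FAST_LOAD_FAST y,b → push 39,32. Stack: [39, 32]
BINARY_OP - → 39 - 32 = 7. Stack: [7]
LOAD_FAST b → push 32. Stack: [7, 32]
BINARY_OP + → 7 + 32 = 39. Stack: [39]
STORE_FAST z → z=39. Stack: []
LOAD_FAST_LOAD_FAST z,b → push 39,32. Stack: [39, 32]
COMPARE_OP bool(<=) → 39 vs 32 = False. Stack: [False]
POP_JUMP_IF_FALSE → pop False; jump. Stack: []
LOAD_FAST_LOAD_FAST a,c → push 32,-3. Stack: [32, -3]
BINARY_OP + → 32 + -3 = 29. Stack: [29]
STORE_FAST u → u=29. Stack: []
LOAD_FAST u → push 29. Stack: [29]
RETURN_VALUE → return 29.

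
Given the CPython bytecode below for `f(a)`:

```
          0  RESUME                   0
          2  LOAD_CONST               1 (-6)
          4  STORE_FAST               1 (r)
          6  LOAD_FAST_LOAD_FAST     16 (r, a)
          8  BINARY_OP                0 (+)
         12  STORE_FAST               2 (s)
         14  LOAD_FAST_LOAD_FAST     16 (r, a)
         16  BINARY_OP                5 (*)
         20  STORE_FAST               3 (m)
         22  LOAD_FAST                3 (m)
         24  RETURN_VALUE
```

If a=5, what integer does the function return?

LOAD_CONST → push -6. Stack: [-6]
STORE_FAST r → r=-6. Stack: []
LOAD_FAST_LOAD_FAST r,a → push -6,5. Stack: [-6, 5]
BINARY_OP + → -6 + 5 = -1. Stack: [-1]
STORE_FAST s → s=-1. Stack: []
LOAD_FAST_LOAD_FAST r,a → push -6,5. Stack: [-6, 5]
BINARY_OP * → -6 * 5 = -30. Stack: [-30]
STORE_FAST m → m=-30. Stack: []
LOAD_FAST m → push -30. Stack: [-30]
RETURN_VALUE → return -30.

-30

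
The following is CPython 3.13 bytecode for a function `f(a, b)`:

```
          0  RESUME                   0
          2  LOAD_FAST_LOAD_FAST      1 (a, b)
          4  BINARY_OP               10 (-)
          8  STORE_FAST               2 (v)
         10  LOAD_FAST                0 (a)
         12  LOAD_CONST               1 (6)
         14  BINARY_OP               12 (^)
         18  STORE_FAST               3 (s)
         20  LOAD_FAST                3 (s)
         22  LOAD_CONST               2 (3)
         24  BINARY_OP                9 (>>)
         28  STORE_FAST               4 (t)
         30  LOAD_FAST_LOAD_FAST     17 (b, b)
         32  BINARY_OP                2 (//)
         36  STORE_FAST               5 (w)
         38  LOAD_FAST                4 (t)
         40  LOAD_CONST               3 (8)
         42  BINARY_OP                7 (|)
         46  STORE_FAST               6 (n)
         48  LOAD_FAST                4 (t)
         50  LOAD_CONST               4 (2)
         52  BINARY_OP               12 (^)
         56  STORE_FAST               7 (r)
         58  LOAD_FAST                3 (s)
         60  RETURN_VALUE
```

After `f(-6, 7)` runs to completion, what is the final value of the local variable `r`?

-3

LOAD_FAST_LOAD_FAST a,b → push -6,7. Stack: [-6, 7]
BINARY_OP - → -6 - 7 = -13. Stack: [-13]
STORE_FAST v → v=-13. Stack: []
LOAD_FAST a → push -6. Stack: [-6]
LOAD_CONST → push 6. Stack: [-6, 6]
BINARY_OP ^ → -6 ^ 6 = -4. Stack: [-4]
STORE_FAST s → s=-4. Stack: []
LOAD_FAST s → push -4. Stack: [-4]
LOAD_CONST → push 3. Stack: [-4, 3]
BINARY_OP >> → -4 >> 3 = -1. Stack: [-1]
STORE_FAST t → t=-1. Stack: []
LOAD_FAST_LOAD_FAST b,b → push 7,7. Stack: [7, 7]
BINARY_OP // → 7 // 7 = 1. Stack: [1]
STORE_FAST w → w=1. Stack: []
LOAD_FAST t → push -1. Stack: [-1]
LOAD_CONST → push 8. Stack: [-1, 8]
BINARY_OP | → -1 | 8 = -1. Stack: [-1]
STORE_FAST n → n=-1. Stack: []
LOAD_FAST t → push -1. Stack: [-1]
LOAD_CONST → push 2. Stack: [-1, 2]
BINARY_OP ^ → -1 ^ 2 = -3. Stack: [-3]
STORE_FAST r → r=-3. Stack: []
LOAD_FAST s → push -4. Stack: [-4]
RETURN_VALUE → return -4.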